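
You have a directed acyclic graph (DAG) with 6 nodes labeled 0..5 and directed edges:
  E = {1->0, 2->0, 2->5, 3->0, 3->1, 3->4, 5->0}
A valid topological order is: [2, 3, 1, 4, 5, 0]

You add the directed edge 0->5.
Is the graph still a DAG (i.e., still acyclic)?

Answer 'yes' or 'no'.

Given toposort: [2, 3, 1, 4, 5, 0]
Position of 0: index 5; position of 5: index 4
New edge 0->5: backward (u after v in old order)
Backward edge: old toposort is now invalid. Check if this creates a cycle.
Does 5 already reach 0? Reachable from 5: [0, 5]. YES -> cycle!
Still a DAG? no

Answer: no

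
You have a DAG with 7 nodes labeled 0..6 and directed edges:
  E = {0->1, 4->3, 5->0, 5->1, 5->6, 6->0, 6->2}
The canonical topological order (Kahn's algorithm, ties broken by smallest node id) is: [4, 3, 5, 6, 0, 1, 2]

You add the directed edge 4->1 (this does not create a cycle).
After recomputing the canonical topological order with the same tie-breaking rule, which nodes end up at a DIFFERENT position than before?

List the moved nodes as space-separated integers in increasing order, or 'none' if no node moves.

Old toposort: [4, 3, 5, 6, 0, 1, 2]
Added edge 4->1
Recompute Kahn (smallest-id tiebreak):
  initial in-degrees: [2, 3, 1, 1, 0, 0, 1]
  ready (indeg=0): [4, 5]
  pop 4: indeg[1]->2; indeg[3]->0 | ready=[3, 5] | order so far=[4]
  pop 3: no out-edges | ready=[5] | order so far=[4, 3]
  pop 5: indeg[0]->1; indeg[1]->1; indeg[6]->0 | ready=[6] | order so far=[4, 3, 5]
  pop 6: indeg[0]->0; indeg[2]->0 | ready=[0, 2] | order so far=[4, 3, 5, 6]
  pop 0: indeg[1]->0 | ready=[1, 2] | order so far=[4, 3, 5, 6, 0]
  pop 1: no out-edges | ready=[2] | order so far=[4, 3, 5, 6, 0, 1]
  pop 2: no out-edges | ready=[] | order so far=[4, 3, 5, 6, 0, 1, 2]
New canonical toposort: [4, 3, 5, 6, 0, 1, 2]
Compare positions:
  Node 0: index 4 -> 4 (same)
  Node 1: index 5 -> 5 (same)
  Node 2: index 6 -> 6 (same)
  Node 3: index 1 -> 1 (same)
  Node 4: index 0 -> 0 (same)
  Node 5: index 2 -> 2 (same)
  Node 6: index 3 -> 3 (same)
Nodes that changed position: none

Answer: none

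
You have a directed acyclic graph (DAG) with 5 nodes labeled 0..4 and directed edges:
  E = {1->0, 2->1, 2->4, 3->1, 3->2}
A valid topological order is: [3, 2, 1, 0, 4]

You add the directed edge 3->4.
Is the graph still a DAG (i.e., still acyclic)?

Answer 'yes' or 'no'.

Answer: yes

Derivation:
Given toposort: [3, 2, 1, 0, 4]
Position of 3: index 0; position of 4: index 4
New edge 3->4: forward
Forward edge: respects the existing order. Still a DAG, same toposort still valid.
Still a DAG? yes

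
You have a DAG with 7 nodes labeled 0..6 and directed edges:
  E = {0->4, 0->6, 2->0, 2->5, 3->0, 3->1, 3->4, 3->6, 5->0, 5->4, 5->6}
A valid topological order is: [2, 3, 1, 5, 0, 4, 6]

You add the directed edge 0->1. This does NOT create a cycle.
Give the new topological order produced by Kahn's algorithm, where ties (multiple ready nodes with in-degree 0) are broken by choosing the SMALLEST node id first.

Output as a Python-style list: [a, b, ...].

Old toposort: [2, 3, 1, 5, 0, 4, 6]
Added edge: 0->1
Position of 0 (4) > position of 1 (2). Must reorder: 0 must now come before 1.
Run Kahn's algorithm (break ties by smallest node id):
  initial in-degrees: [3, 2, 0, 0, 3, 1, 3]
  ready (indeg=0): [2, 3]
  pop 2: indeg[0]->2; indeg[5]->0 | ready=[3, 5] | order so far=[2]
  pop 3: indeg[0]->1; indeg[1]->1; indeg[4]->2; indeg[6]->2 | ready=[5] | order so far=[2, 3]
  pop 5: indeg[0]->0; indeg[4]->1; indeg[6]->1 | ready=[0] | order so far=[2, 3, 5]
  pop 0: indeg[1]->0; indeg[4]->0; indeg[6]->0 | ready=[1, 4, 6] | order so far=[2, 3, 5, 0]
  pop 1: no out-edges | ready=[4, 6] | order so far=[2, 3, 5, 0, 1]
  pop 4: no out-edges | ready=[6] | order so far=[2, 3, 5, 0, 1, 4]
  pop 6: no out-edges | ready=[] | order so far=[2, 3, 5, 0, 1, 4, 6]
  Result: [2, 3, 5, 0, 1, 4, 6]

Answer: [2, 3, 5, 0, 1, 4, 6]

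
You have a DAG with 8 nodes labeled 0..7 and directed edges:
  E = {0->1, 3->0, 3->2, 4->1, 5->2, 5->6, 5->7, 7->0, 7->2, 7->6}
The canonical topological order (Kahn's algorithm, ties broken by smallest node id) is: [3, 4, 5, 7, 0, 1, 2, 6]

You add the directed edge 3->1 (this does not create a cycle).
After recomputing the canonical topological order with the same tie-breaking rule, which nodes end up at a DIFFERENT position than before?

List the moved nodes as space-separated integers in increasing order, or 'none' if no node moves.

Answer: none

Derivation:
Old toposort: [3, 4, 5, 7, 0, 1, 2, 6]
Added edge 3->1
Recompute Kahn (smallest-id tiebreak):
  initial in-degrees: [2, 3, 3, 0, 0, 0, 2, 1]
  ready (indeg=0): [3, 4, 5]
  pop 3: indeg[0]->1; indeg[1]->2; indeg[2]->2 | ready=[4, 5] | order so far=[3]
  pop 4: indeg[1]->1 | ready=[5] | order so far=[3, 4]
  pop 5: indeg[2]->1; indeg[6]->1; indeg[7]->0 | ready=[7] | order so far=[3, 4, 5]
  pop 7: indeg[0]->0; indeg[2]->0; indeg[6]->0 | ready=[0, 2, 6] | order so far=[3, 4, 5, 7]
  pop 0: indeg[1]->0 | ready=[1, 2, 6] | order so far=[3, 4, 5, 7, 0]
  pop 1: no out-edges | ready=[2, 6] | order so far=[3, 4, 5, 7, 0, 1]
  pop 2: no out-edges | ready=[6] | order so far=[3, 4, 5, 7, 0, 1, 2]
  pop 6: no out-edges | ready=[] | order so far=[3, 4, 5, 7, 0, 1, 2, 6]
New canonical toposort: [3, 4, 5, 7, 0, 1, 2, 6]
Compare positions:
  Node 0: index 4 -> 4 (same)
  Node 1: index 5 -> 5 (same)
  Node 2: index 6 -> 6 (same)
  Node 3: index 0 -> 0 (same)
  Node 4: index 1 -> 1 (same)
  Node 5: index 2 -> 2 (same)
  Node 6: index 7 -> 7 (same)
  Node 7: index 3 -> 3 (same)
Nodes that changed position: none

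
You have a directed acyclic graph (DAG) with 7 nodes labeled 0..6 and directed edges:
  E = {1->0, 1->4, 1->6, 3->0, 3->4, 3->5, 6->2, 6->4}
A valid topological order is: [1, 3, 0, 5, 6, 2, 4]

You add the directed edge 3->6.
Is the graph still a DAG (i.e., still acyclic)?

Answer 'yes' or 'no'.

Given toposort: [1, 3, 0, 5, 6, 2, 4]
Position of 3: index 1; position of 6: index 4
New edge 3->6: forward
Forward edge: respects the existing order. Still a DAG, same toposort still valid.
Still a DAG? yes

Answer: yes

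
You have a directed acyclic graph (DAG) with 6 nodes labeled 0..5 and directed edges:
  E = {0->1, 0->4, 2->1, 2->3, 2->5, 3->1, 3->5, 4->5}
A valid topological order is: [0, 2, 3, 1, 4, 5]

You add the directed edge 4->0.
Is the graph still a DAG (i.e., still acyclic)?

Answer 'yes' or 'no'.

Answer: no

Derivation:
Given toposort: [0, 2, 3, 1, 4, 5]
Position of 4: index 4; position of 0: index 0
New edge 4->0: backward (u after v in old order)
Backward edge: old toposort is now invalid. Check if this creates a cycle.
Does 0 already reach 4? Reachable from 0: [0, 1, 4, 5]. YES -> cycle!
Still a DAG? no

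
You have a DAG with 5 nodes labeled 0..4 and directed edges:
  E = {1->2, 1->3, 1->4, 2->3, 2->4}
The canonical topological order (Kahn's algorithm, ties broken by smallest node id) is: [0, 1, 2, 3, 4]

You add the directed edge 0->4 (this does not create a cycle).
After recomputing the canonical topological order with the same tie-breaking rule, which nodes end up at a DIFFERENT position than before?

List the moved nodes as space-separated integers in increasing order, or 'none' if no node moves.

Old toposort: [0, 1, 2, 3, 4]
Added edge 0->4
Recompute Kahn (smallest-id tiebreak):
  initial in-degrees: [0, 0, 1, 2, 3]
  ready (indeg=0): [0, 1]
  pop 0: indeg[4]->2 | ready=[1] | order so far=[0]
  pop 1: indeg[2]->0; indeg[3]->1; indeg[4]->1 | ready=[2] | order so far=[0, 1]
  pop 2: indeg[3]->0; indeg[4]->0 | ready=[3, 4] | order so far=[0, 1, 2]
  pop 3: no out-edges | ready=[4] | order so far=[0, 1, 2, 3]
  pop 4: no out-edges | ready=[] | order so far=[0, 1, 2, 3, 4]
New canonical toposort: [0, 1, 2, 3, 4]
Compare positions:
  Node 0: index 0 -> 0 (same)
  Node 1: index 1 -> 1 (same)
  Node 2: index 2 -> 2 (same)
  Node 3: index 3 -> 3 (same)
  Node 4: index 4 -> 4 (same)
Nodes that changed position: none

Answer: none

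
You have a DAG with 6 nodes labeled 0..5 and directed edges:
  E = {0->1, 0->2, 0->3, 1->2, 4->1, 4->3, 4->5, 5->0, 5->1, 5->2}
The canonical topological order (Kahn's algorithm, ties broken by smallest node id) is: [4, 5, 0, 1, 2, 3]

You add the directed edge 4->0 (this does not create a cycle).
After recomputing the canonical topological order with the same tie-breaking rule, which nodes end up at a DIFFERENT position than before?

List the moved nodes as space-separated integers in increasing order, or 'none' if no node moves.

Old toposort: [4, 5, 0, 1, 2, 3]
Added edge 4->0
Recompute Kahn (smallest-id tiebreak):
  initial in-degrees: [2, 3, 3, 2, 0, 1]
  ready (indeg=0): [4]
  pop 4: indeg[0]->1; indeg[1]->2; indeg[3]->1; indeg[5]->0 | ready=[5] | order so far=[4]
  pop 5: indeg[0]->0; indeg[1]->1; indeg[2]->2 | ready=[0] | order so far=[4, 5]
  pop 0: indeg[1]->0; indeg[2]->1; indeg[3]->0 | ready=[1, 3] | order so far=[4, 5, 0]
  pop 1: indeg[2]->0 | ready=[2, 3] | order so far=[4, 5, 0, 1]
  pop 2: no out-edges | ready=[3] | order so far=[4, 5, 0, 1, 2]
  pop 3: no out-edges | ready=[] | order so far=[4, 5, 0, 1, 2, 3]
New canonical toposort: [4, 5, 0, 1, 2, 3]
Compare positions:
  Node 0: index 2 -> 2 (same)
  Node 1: index 3 -> 3 (same)
  Node 2: index 4 -> 4 (same)
  Node 3: index 5 -> 5 (same)
  Node 4: index 0 -> 0 (same)
  Node 5: index 1 -> 1 (same)
Nodes that changed position: none

Answer: none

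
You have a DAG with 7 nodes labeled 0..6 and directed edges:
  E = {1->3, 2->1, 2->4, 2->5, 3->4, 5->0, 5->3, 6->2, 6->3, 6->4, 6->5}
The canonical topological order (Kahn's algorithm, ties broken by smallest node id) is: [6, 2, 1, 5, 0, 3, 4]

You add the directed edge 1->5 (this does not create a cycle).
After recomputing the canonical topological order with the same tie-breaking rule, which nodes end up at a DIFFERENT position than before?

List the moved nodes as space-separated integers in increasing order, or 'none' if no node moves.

Answer: none

Derivation:
Old toposort: [6, 2, 1, 5, 0, 3, 4]
Added edge 1->5
Recompute Kahn (smallest-id tiebreak):
  initial in-degrees: [1, 1, 1, 3, 3, 3, 0]
  ready (indeg=0): [6]
  pop 6: indeg[2]->0; indeg[3]->2; indeg[4]->2; indeg[5]->2 | ready=[2] | order so far=[6]
  pop 2: indeg[1]->0; indeg[4]->1; indeg[5]->1 | ready=[1] | order so far=[6, 2]
  pop 1: indeg[3]->1; indeg[5]->0 | ready=[5] | order so far=[6, 2, 1]
  pop 5: indeg[0]->0; indeg[3]->0 | ready=[0, 3] | order so far=[6, 2, 1, 5]
  pop 0: no out-edges | ready=[3] | order so far=[6, 2, 1, 5, 0]
  pop 3: indeg[4]->0 | ready=[4] | order so far=[6, 2, 1, 5, 0, 3]
  pop 4: no out-edges | ready=[] | order so far=[6, 2, 1, 5, 0, 3, 4]
New canonical toposort: [6, 2, 1, 5, 0, 3, 4]
Compare positions:
  Node 0: index 4 -> 4 (same)
  Node 1: index 2 -> 2 (same)
  Node 2: index 1 -> 1 (same)
  Node 3: index 5 -> 5 (same)
  Node 4: index 6 -> 6 (same)
  Node 5: index 3 -> 3 (same)
  Node 6: index 0 -> 0 (same)
Nodes that changed position: none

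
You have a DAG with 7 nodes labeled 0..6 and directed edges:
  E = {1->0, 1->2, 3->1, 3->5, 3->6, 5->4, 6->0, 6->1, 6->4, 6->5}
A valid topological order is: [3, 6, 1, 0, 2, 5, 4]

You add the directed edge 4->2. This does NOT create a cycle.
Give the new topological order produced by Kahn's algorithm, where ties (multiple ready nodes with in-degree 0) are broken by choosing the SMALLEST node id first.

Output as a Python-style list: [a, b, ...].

Answer: [3, 6, 1, 0, 5, 4, 2]

Derivation:
Old toposort: [3, 6, 1, 0, 2, 5, 4]
Added edge: 4->2
Position of 4 (6) > position of 2 (4). Must reorder: 4 must now come before 2.
Run Kahn's algorithm (break ties by smallest node id):
  initial in-degrees: [2, 2, 2, 0, 2, 2, 1]
  ready (indeg=0): [3]
  pop 3: indeg[1]->1; indeg[5]->1; indeg[6]->0 | ready=[6] | order so far=[3]
  pop 6: indeg[0]->1; indeg[1]->0; indeg[4]->1; indeg[5]->0 | ready=[1, 5] | order so far=[3, 6]
  pop 1: indeg[0]->0; indeg[2]->1 | ready=[0, 5] | order so far=[3, 6, 1]
  pop 0: no out-edges | ready=[5] | order so far=[3, 6, 1, 0]
  pop 5: indeg[4]->0 | ready=[4] | order so far=[3, 6, 1, 0, 5]
  pop 4: indeg[2]->0 | ready=[2] | order so far=[3, 6, 1, 0, 5, 4]
  pop 2: no out-edges | ready=[] | order so far=[3, 6, 1, 0, 5, 4, 2]
  Result: [3, 6, 1, 0, 5, 4, 2]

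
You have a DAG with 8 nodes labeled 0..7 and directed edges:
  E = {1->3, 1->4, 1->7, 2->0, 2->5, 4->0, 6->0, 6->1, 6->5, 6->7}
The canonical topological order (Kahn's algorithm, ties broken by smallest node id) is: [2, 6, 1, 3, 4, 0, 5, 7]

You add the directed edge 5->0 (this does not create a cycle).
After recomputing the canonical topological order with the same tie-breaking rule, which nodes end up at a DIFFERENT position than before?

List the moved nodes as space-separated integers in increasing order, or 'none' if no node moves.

Answer: 0 5

Derivation:
Old toposort: [2, 6, 1, 3, 4, 0, 5, 7]
Added edge 5->0
Recompute Kahn (smallest-id tiebreak):
  initial in-degrees: [4, 1, 0, 1, 1, 2, 0, 2]
  ready (indeg=0): [2, 6]
  pop 2: indeg[0]->3; indeg[5]->1 | ready=[6] | order so far=[2]
  pop 6: indeg[0]->2; indeg[1]->0; indeg[5]->0; indeg[7]->1 | ready=[1, 5] | order so far=[2, 6]
  pop 1: indeg[3]->0; indeg[4]->0; indeg[7]->0 | ready=[3, 4, 5, 7] | order so far=[2, 6, 1]
  pop 3: no out-edges | ready=[4, 5, 7] | order so far=[2, 6, 1, 3]
  pop 4: indeg[0]->1 | ready=[5, 7] | order so far=[2, 6, 1, 3, 4]
  pop 5: indeg[0]->0 | ready=[0, 7] | order so far=[2, 6, 1, 3, 4, 5]
  pop 0: no out-edges | ready=[7] | order so far=[2, 6, 1, 3, 4, 5, 0]
  pop 7: no out-edges | ready=[] | order so far=[2, 6, 1, 3, 4, 5, 0, 7]
New canonical toposort: [2, 6, 1, 3, 4, 5, 0, 7]
Compare positions:
  Node 0: index 5 -> 6 (moved)
  Node 1: index 2 -> 2 (same)
  Node 2: index 0 -> 0 (same)
  Node 3: index 3 -> 3 (same)
  Node 4: index 4 -> 4 (same)
  Node 5: index 6 -> 5 (moved)
  Node 6: index 1 -> 1 (same)
  Node 7: index 7 -> 7 (same)
Nodes that changed position: 0 5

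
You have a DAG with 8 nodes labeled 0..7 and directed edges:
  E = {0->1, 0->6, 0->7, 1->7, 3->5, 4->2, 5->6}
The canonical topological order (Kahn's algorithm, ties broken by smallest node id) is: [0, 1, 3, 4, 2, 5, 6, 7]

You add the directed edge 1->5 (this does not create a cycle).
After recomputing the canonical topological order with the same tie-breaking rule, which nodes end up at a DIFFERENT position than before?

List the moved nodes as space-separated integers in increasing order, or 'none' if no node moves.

Old toposort: [0, 1, 3, 4, 2, 5, 6, 7]
Added edge 1->5
Recompute Kahn (smallest-id tiebreak):
  initial in-degrees: [0, 1, 1, 0, 0, 2, 2, 2]
  ready (indeg=0): [0, 3, 4]
  pop 0: indeg[1]->0; indeg[6]->1; indeg[7]->1 | ready=[1, 3, 4] | order so far=[0]
  pop 1: indeg[5]->1; indeg[7]->0 | ready=[3, 4, 7] | order so far=[0, 1]
  pop 3: indeg[5]->0 | ready=[4, 5, 7] | order so far=[0, 1, 3]
  pop 4: indeg[2]->0 | ready=[2, 5, 7] | order so far=[0, 1, 3, 4]
  pop 2: no out-edges | ready=[5, 7] | order so far=[0, 1, 3, 4, 2]
  pop 5: indeg[6]->0 | ready=[6, 7] | order so far=[0, 1, 3, 4, 2, 5]
  pop 6: no out-edges | ready=[7] | order so far=[0, 1, 3, 4, 2, 5, 6]
  pop 7: no out-edges | ready=[] | order so far=[0, 1, 3, 4, 2, 5, 6, 7]
New canonical toposort: [0, 1, 3, 4, 2, 5, 6, 7]
Compare positions:
  Node 0: index 0 -> 0 (same)
  Node 1: index 1 -> 1 (same)
  Node 2: index 4 -> 4 (same)
  Node 3: index 2 -> 2 (same)
  Node 4: index 3 -> 3 (same)
  Node 5: index 5 -> 5 (same)
  Node 6: index 6 -> 6 (same)
  Node 7: index 7 -> 7 (same)
Nodes that changed position: none

Answer: none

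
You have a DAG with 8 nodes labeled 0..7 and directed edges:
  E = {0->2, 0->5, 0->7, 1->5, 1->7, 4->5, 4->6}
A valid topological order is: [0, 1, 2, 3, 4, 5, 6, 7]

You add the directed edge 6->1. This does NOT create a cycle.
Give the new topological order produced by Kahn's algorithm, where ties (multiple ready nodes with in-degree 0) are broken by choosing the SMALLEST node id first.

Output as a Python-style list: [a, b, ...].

Answer: [0, 2, 3, 4, 6, 1, 5, 7]

Derivation:
Old toposort: [0, 1, 2, 3, 4, 5, 6, 7]
Added edge: 6->1
Position of 6 (6) > position of 1 (1). Must reorder: 6 must now come before 1.
Run Kahn's algorithm (break ties by smallest node id):
  initial in-degrees: [0, 1, 1, 0, 0, 3, 1, 2]
  ready (indeg=0): [0, 3, 4]
  pop 0: indeg[2]->0; indeg[5]->2; indeg[7]->1 | ready=[2, 3, 4] | order so far=[0]
  pop 2: no out-edges | ready=[3, 4] | order so far=[0, 2]
  pop 3: no out-edges | ready=[4] | order so far=[0, 2, 3]
  pop 4: indeg[5]->1; indeg[6]->0 | ready=[6] | order so far=[0, 2, 3, 4]
  pop 6: indeg[1]->0 | ready=[1] | order so far=[0, 2, 3, 4, 6]
  pop 1: indeg[5]->0; indeg[7]->0 | ready=[5, 7] | order so far=[0, 2, 3, 4, 6, 1]
  pop 5: no out-edges | ready=[7] | order so far=[0, 2, 3, 4, 6, 1, 5]
  pop 7: no out-edges | ready=[] | order so far=[0, 2, 3, 4, 6, 1, 5, 7]
  Result: [0, 2, 3, 4, 6, 1, 5, 7]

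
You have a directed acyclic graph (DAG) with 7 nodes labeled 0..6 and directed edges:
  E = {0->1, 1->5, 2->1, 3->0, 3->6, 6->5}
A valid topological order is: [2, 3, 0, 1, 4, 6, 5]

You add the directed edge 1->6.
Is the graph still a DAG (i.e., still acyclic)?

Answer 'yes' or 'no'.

Answer: yes

Derivation:
Given toposort: [2, 3, 0, 1, 4, 6, 5]
Position of 1: index 3; position of 6: index 5
New edge 1->6: forward
Forward edge: respects the existing order. Still a DAG, same toposort still valid.
Still a DAG? yes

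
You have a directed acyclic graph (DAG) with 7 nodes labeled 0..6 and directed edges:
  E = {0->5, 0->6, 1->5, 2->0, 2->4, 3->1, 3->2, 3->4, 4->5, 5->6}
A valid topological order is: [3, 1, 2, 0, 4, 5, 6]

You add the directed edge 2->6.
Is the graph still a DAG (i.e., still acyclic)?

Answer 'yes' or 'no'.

Given toposort: [3, 1, 2, 0, 4, 5, 6]
Position of 2: index 2; position of 6: index 6
New edge 2->6: forward
Forward edge: respects the existing order. Still a DAG, same toposort still valid.
Still a DAG? yes

Answer: yes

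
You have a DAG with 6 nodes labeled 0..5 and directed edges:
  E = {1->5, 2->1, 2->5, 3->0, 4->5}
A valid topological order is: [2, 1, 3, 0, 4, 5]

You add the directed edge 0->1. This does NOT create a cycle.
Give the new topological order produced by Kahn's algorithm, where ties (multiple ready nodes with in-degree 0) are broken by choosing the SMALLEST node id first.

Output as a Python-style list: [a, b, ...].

Old toposort: [2, 1, 3, 0, 4, 5]
Added edge: 0->1
Position of 0 (3) > position of 1 (1). Must reorder: 0 must now come before 1.
Run Kahn's algorithm (break ties by smallest node id):
  initial in-degrees: [1, 2, 0, 0, 0, 3]
  ready (indeg=0): [2, 3, 4]
  pop 2: indeg[1]->1; indeg[5]->2 | ready=[3, 4] | order so far=[2]
  pop 3: indeg[0]->0 | ready=[0, 4] | order so far=[2, 3]
  pop 0: indeg[1]->0 | ready=[1, 4] | order so far=[2, 3, 0]
  pop 1: indeg[5]->1 | ready=[4] | order so far=[2, 3, 0, 1]
  pop 4: indeg[5]->0 | ready=[5] | order so far=[2, 3, 0, 1, 4]
  pop 5: no out-edges | ready=[] | order so far=[2, 3, 0, 1, 4, 5]
  Result: [2, 3, 0, 1, 4, 5]

Answer: [2, 3, 0, 1, 4, 5]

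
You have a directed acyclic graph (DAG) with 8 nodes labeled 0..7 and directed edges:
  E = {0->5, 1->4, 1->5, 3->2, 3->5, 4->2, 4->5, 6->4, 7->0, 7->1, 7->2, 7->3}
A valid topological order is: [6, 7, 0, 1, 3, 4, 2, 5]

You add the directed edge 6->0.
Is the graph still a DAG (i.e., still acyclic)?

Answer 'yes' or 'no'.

Answer: yes

Derivation:
Given toposort: [6, 7, 0, 1, 3, 4, 2, 5]
Position of 6: index 0; position of 0: index 2
New edge 6->0: forward
Forward edge: respects the existing order. Still a DAG, same toposort still valid.
Still a DAG? yes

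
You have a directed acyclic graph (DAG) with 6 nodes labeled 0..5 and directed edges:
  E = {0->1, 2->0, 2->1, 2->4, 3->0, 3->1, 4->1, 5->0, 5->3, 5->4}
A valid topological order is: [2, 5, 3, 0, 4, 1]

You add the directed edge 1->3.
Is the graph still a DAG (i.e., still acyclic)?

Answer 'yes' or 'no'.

Given toposort: [2, 5, 3, 0, 4, 1]
Position of 1: index 5; position of 3: index 2
New edge 1->3: backward (u after v in old order)
Backward edge: old toposort is now invalid. Check if this creates a cycle.
Does 3 already reach 1? Reachable from 3: [0, 1, 3]. YES -> cycle!
Still a DAG? no

Answer: no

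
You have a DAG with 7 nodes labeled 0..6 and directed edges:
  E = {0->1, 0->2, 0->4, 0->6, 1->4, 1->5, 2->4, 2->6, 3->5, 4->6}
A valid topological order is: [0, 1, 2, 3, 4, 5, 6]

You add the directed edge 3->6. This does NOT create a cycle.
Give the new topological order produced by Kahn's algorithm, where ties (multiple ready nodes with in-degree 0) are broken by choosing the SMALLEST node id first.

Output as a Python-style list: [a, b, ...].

Old toposort: [0, 1, 2, 3, 4, 5, 6]
Added edge: 3->6
Position of 3 (3) < position of 6 (6). Old order still valid.
Run Kahn's algorithm (break ties by smallest node id):
  initial in-degrees: [0, 1, 1, 0, 3, 2, 4]
  ready (indeg=0): [0, 3]
  pop 0: indeg[1]->0; indeg[2]->0; indeg[4]->2; indeg[6]->3 | ready=[1, 2, 3] | order so far=[0]
  pop 1: indeg[4]->1; indeg[5]->1 | ready=[2, 3] | order so far=[0, 1]
  pop 2: indeg[4]->0; indeg[6]->2 | ready=[3, 4] | order so far=[0, 1, 2]
  pop 3: indeg[5]->0; indeg[6]->1 | ready=[4, 5] | order so far=[0, 1, 2, 3]
  pop 4: indeg[6]->0 | ready=[5, 6] | order so far=[0, 1, 2, 3, 4]
  pop 5: no out-edges | ready=[6] | order so far=[0, 1, 2, 3, 4, 5]
  pop 6: no out-edges | ready=[] | order so far=[0, 1, 2, 3, 4, 5, 6]
  Result: [0, 1, 2, 3, 4, 5, 6]

Answer: [0, 1, 2, 3, 4, 5, 6]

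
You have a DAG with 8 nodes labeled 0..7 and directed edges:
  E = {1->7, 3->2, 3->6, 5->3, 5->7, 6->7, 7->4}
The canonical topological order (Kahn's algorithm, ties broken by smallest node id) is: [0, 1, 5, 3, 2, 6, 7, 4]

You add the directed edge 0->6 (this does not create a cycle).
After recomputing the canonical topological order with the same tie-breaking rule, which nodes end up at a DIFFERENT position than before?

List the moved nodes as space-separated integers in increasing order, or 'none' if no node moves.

Old toposort: [0, 1, 5, 3, 2, 6, 7, 4]
Added edge 0->6
Recompute Kahn (smallest-id tiebreak):
  initial in-degrees: [0, 0, 1, 1, 1, 0, 2, 3]
  ready (indeg=0): [0, 1, 5]
  pop 0: indeg[6]->1 | ready=[1, 5] | order so far=[0]
  pop 1: indeg[7]->2 | ready=[5] | order so far=[0, 1]
  pop 5: indeg[3]->0; indeg[7]->1 | ready=[3] | order so far=[0, 1, 5]
  pop 3: indeg[2]->0; indeg[6]->0 | ready=[2, 6] | order so far=[0, 1, 5, 3]
  pop 2: no out-edges | ready=[6] | order so far=[0, 1, 5, 3, 2]
  pop 6: indeg[7]->0 | ready=[7] | order so far=[0, 1, 5, 3, 2, 6]
  pop 7: indeg[4]->0 | ready=[4] | order so far=[0, 1, 5, 3, 2, 6, 7]
  pop 4: no out-edges | ready=[] | order so far=[0, 1, 5, 3, 2, 6, 7, 4]
New canonical toposort: [0, 1, 5, 3, 2, 6, 7, 4]
Compare positions:
  Node 0: index 0 -> 0 (same)
  Node 1: index 1 -> 1 (same)
  Node 2: index 4 -> 4 (same)
  Node 3: index 3 -> 3 (same)
  Node 4: index 7 -> 7 (same)
  Node 5: index 2 -> 2 (same)
  Node 6: index 5 -> 5 (same)
  Node 7: index 6 -> 6 (same)
Nodes that changed position: none

Answer: none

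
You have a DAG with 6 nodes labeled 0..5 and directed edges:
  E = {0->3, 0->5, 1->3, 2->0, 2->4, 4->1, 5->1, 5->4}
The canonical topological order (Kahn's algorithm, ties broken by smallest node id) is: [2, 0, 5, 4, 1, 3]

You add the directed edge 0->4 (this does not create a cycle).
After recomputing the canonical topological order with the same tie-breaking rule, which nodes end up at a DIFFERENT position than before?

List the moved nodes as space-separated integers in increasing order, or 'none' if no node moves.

Answer: none

Derivation:
Old toposort: [2, 0, 5, 4, 1, 3]
Added edge 0->4
Recompute Kahn (smallest-id tiebreak):
  initial in-degrees: [1, 2, 0, 2, 3, 1]
  ready (indeg=0): [2]
  pop 2: indeg[0]->0; indeg[4]->2 | ready=[0] | order so far=[2]
  pop 0: indeg[3]->1; indeg[4]->1; indeg[5]->0 | ready=[5] | order so far=[2, 0]
  pop 5: indeg[1]->1; indeg[4]->0 | ready=[4] | order so far=[2, 0, 5]
  pop 4: indeg[1]->0 | ready=[1] | order so far=[2, 0, 5, 4]
  pop 1: indeg[3]->0 | ready=[3] | order so far=[2, 0, 5, 4, 1]
  pop 3: no out-edges | ready=[] | order so far=[2, 0, 5, 4, 1, 3]
New canonical toposort: [2, 0, 5, 4, 1, 3]
Compare positions:
  Node 0: index 1 -> 1 (same)
  Node 1: index 4 -> 4 (same)
  Node 2: index 0 -> 0 (same)
  Node 3: index 5 -> 5 (same)
  Node 4: index 3 -> 3 (same)
  Node 5: index 2 -> 2 (same)
Nodes that changed position: none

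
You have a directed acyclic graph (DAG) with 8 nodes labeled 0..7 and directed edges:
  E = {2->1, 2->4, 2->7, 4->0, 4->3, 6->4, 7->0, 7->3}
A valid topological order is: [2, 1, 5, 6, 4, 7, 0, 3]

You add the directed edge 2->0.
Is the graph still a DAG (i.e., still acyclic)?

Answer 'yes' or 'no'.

Answer: yes

Derivation:
Given toposort: [2, 1, 5, 6, 4, 7, 0, 3]
Position of 2: index 0; position of 0: index 6
New edge 2->0: forward
Forward edge: respects the existing order. Still a DAG, same toposort still valid.
Still a DAG? yes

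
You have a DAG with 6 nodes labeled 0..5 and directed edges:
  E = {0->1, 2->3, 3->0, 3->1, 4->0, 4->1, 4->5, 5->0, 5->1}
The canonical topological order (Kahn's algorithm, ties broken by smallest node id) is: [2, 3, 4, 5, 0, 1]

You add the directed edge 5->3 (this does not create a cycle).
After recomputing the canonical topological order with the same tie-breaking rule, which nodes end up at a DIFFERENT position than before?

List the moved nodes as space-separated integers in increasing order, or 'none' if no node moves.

Old toposort: [2, 3, 4, 5, 0, 1]
Added edge 5->3
Recompute Kahn (smallest-id tiebreak):
  initial in-degrees: [3, 4, 0, 2, 0, 1]
  ready (indeg=0): [2, 4]
  pop 2: indeg[3]->1 | ready=[4] | order so far=[2]
  pop 4: indeg[0]->2; indeg[1]->3; indeg[5]->0 | ready=[5] | order so far=[2, 4]
  pop 5: indeg[0]->1; indeg[1]->2; indeg[3]->0 | ready=[3] | order so far=[2, 4, 5]
  pop 3: indeg[0]->0; indeg[1]->1 | ready=[0] | order so far=[2, 4, 5, 3]
  pop 0: indeg[1]->0 | ready=[1] | order so far=[2, 4, 5, 3, 0]
  pop 1: no out-edges | ready=[] | order so far=[2, 4, 5, 3, 0, 1]
New canonical toposort: [2, 4, 5, 3, 0, 1]
Compare positions:
  Node 0: index 4 -> 4 (same)
  Node 1: index 5 -> 5 (same)
  Node 2: index 0 -> 0 (same)
  Node 3: index 1 -> 3 (moved)
  Node 4: index 2 -> 1 (moved)
  Node 5: index 3 -> 2 (moved)
Nodes that changed position: 3 4 5

Answer: 3 4 5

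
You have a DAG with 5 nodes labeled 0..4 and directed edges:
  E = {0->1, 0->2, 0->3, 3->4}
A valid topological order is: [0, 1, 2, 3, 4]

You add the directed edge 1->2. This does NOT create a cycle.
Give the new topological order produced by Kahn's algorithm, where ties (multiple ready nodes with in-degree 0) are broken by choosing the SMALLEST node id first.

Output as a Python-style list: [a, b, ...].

Answer: [0, 1, 2, 3, 4]

Derivation:
Old toposort: [0, 1, 2, 3, 4]
Added edge: 1->2
Position of 1 (1) < position of 2 (2). Old order still valid.
Run Kahn's algorithm (break ties by smallest node id):
  initial in-degrees: [0, 1, 2, 1, 1]
  ready (indeg=0): [0]
  pop 0: indeg[1]->0; indeg[2]->1; indeg[3]->0 | ready=[1, 3] | order so far=[0]
  pop 1: indeg[2]->0 | ready=[2, 3] | order so far=[0, 1]
  pop 2: no out-edges | ready=[3] | order so far=[0, 1, 2]
  pop 3: indeg[4]->0 | ready=[4] | order so far=[0, 1, 2, 3]
  pop 4: no out-edges | ready=[] | order so far=[0, 1, 2, 3, 4]
  Result: [0, 1, 2, 3, 4]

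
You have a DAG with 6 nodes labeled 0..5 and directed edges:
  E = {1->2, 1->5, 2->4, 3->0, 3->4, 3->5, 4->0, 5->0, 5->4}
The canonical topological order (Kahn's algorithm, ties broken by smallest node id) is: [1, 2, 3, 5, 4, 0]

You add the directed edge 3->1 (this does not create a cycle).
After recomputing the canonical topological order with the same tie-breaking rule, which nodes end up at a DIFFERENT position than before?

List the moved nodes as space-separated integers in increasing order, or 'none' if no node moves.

Old toposort: [1, 2, 3, 5, 4, 0]
Added edge 3->1
Recompute Kahn (smallest-id tiebreak):
  initial in-degrees: [3, 1, 1, 0, 3, 2]
  ready (indeg=0): [3]
  pop 3: indeg[0]->2; indeg[1]->0; indeg[4]->2; indeg[5]->1 | ready=[1] | order so far=[3]
  pop 1: indeg[2]->0; indeg[5]->0 | ready=[2, 5] | order so far=[3, 1]
  pop 2: indeg[4]->1 | ready=[5] | order so far=[3, 1, 2]
  pop 5: indeg[0]->1; indeg[4]->0 | ready=[4] | order so far=[3, 1, 2, 5]
  pop 4: indeg[0]->0 | ready=[0] | order so far=[3, 1, 2, 5, 4]
  pop 0: no out-edges | ready=[] | order so far=[3, 1, 2, 5, 4, 0]
New canonical toposort: [3, 1, 2, 5, 4, 0]
Compare positions:
  Node 0: index 5 -> 5 (same)
  Node 1: index 0 -> 1 (moved)
  Node 2: index 1 -> 2 (moved)
  Node 3: index 2 -> 0 (moved)
  Node 4: index 4 -> 4 (same)
  Node 5: index 3 -> 3 (same)
Nodes that changed position: 1 2 3

Answer: 1 2 3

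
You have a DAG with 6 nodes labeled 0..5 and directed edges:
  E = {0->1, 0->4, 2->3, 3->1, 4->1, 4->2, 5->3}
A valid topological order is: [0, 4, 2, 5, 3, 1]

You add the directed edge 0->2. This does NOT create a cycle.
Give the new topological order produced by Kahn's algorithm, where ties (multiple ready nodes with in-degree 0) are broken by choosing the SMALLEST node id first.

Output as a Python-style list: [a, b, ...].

Answer: [0, 4, 2, 5, 3, 1]

Derivation:
Old toposort: [0, 4, 2, 5, 3, 1]
Added edge: 0->2
Position of 0 (0) < position of 2 (2). Old order still valid.
Run Kahn's algorithm (break ties by smallest node id):
  initial in-degrees: [0, 3, 2, 2, 1, 0]
  ready (indeg=0): [0, 5]
  pop 0: indeg[1]->2; indeg[2]->1; indeg[4]->0 | ready=[4, 5] | order so far=[0]
  pop 4: indeg[1]->1; indeg[2]->0 | ready=[2, 5] | order so far=[0, 4]
  pop 2: indeg[3]->1 | ready=[5] | order so far=[0, 4, 2]
  pop 5: indeg[3]->0 | ready=[3] | order so far=[0, 4, 2, 5]
  pop 3: indeg[1]->0 | ready=[1] | order so far=[0, 4, 2, 5, 3]
  pop 1: no out-edges | ready=[] | order so far=[0, 4, 2, 5, 3, 1]
  Result: [0, 4, 2, 5, 3, 1]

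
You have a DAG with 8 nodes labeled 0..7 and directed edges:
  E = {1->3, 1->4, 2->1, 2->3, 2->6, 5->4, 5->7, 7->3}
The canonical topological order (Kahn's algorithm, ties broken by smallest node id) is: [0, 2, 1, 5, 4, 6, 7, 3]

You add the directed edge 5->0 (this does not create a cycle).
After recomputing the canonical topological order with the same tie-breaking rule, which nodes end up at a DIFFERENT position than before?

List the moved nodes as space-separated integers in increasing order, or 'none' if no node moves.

Old toposort: [0, 2, 1, 5, 4, 6, 7, 3]
Added edge 5->0
Recompute Kahn (smallest-id tiebreak):
  initial in-degrees: [1, 1, 0, 3, 2, 0, 1, 1]
  ready (indeg=0): [2, 5]
  pop 2: indeg[1]->0; indeg[3]->2; indeg[6]->0 | ready=[1, 5, 6] | order so far=[2]
  pop 1: indeg[3]->1; indeg[4]->1 | ready=[5, 6] | order so far=[2, 1]
  pop 5: indeg[0]->0; indeg[4]->0; indeg[7]->0 | ready=[0, 4, 6, 7] | order so far=[2, 1, 5]
  pop 0: no out-edges | ready=[4, 6, 7] | order so far=[2, 1, 5, 0]
  pop 4: no out-edges | ready=[6, 7] | order so far=[2, 1, 5, 0, 4]
  pop 6: no out-edges | ready=[7] | order so far=[2, 1, 5, 0, 4, 6]
  pop 7: indeg[3]->0 | ready=[3] | order so far=[2, 1, 5, 0, 4, 6, 7]
  pop 3: no out-edges | ready=[] | order so far=[2, 1, 5, 0, 4, 6, 7, 3]
New canonical toposort: [2, 1, 5, 0, 4, 6, 7, 3]
Compare positions:
  Node 0: index 0 -> 3 (moved)
  Node 1: index 2 -> 1 (moved)
  Node 2: index 1 -> 0 (moved)
  Node 3: index 7 -> 7 (same)
  Node 4: index 4 -> 4 (same)
  Node 5: index 3 -> 2 (moved)
  Node 6: index 5 -> 5 (same)
  Node 7: index 6 -> 6 (same)
Nodes that changed position: 0 1 2 5

Answer: 0 1 2 5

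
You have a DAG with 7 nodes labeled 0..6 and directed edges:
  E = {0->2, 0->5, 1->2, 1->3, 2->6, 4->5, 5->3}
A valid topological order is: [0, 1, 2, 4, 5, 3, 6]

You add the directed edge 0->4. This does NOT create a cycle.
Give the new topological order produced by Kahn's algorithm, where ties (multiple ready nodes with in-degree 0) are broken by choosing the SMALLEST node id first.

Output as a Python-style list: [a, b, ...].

Old toposort: [0, 1, 2, 4, 5, 3, 6]
Added edge: 0->4
Position of 0 (0) < position of 4 (3). Old order still valid.
Run Kahn's algorithm (break ties by smallest node id):
  initial in-degrees: [0, 0, 2, 2, 1, 2, 1]
  ready (indeg=0): [0, 1]
  pop 0: indeg[2]->1; indeg[4]->0; indeg[5]->1 | ready=[1, 4] | order so far=[0]
  pop 1: indeg[2]->0; indeg[3]->1 | ready=[2, 4] | order so far=[0, 1]
  pop 2: indeg[6]->0 | ready=[4, 6] | order so far=[0, 1, 2]
  pop 4: indeg[5]->0 | ready=[5, 6] | order so far=[0, 1, 2, 4]
  pop 5: indeg[3]->0 | ready=[3, 6] | order so far=[0, 1, 2, 4, 5]
  pop 3: no out-edges | ready=[6] | order so far=[0, 1, 2, 4, 5, 3]
  pop 6: no out-edges | ready=[] | order so far=[0, 1, 2, 4, 5, 3, 6]
  Result: [0, 1, 2, 4, 5, 3, 6]

Answer: [0, 1, 2, 4, 5, 3, 6]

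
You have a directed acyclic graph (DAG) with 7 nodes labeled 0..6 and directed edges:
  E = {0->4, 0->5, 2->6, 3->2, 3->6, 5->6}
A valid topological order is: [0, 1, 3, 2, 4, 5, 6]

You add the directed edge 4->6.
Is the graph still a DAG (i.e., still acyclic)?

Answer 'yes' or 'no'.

Answer: yes

Derivation:
Given toposort: [0, 1, 3, 2, 4, 5, 6]
Position of 4: index 4; position of 6: index 6
New edge 4->6: forward
Forward edge: respects the existing order. Still a DAG, same toposort still valid.
Still a DAG? yes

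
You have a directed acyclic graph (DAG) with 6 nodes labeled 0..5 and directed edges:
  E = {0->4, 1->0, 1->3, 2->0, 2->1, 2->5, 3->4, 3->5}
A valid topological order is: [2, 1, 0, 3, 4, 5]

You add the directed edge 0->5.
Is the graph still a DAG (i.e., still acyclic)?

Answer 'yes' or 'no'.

Given toposort: [2, 1, 0, 3, 4, 5]
Position of 0: index 2; position of 5: index 5
New edge 0->5: forward
Forward edge: respects the existing order. Still a DAG, same toposort still valid.
Still a DAG? yes

Answer: yes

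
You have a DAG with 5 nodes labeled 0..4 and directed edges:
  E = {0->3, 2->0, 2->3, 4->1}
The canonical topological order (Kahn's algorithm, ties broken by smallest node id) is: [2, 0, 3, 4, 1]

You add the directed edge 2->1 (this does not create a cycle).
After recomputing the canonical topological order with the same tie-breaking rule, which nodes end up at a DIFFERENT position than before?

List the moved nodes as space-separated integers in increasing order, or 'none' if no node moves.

Answer: none

Derivation:
Old toposort: [2, 0, 3, 4, 1]
Added edge 2->1
Recompute Kahn (smallest-id tiebreak):
  initial in-degrees: [1, 2, 0, 2, 0]
  ready (indeg=0): [2, 4]
  pop 2: indeg[0]->0; indeg[1]->1; indeg[3]->1 | ready=[0, 4] | order so far=[2]
  pop 0: indeg[3]->0 | ready=[3, 4] | order so far=[2, 0]
  pop 3: no out-edges | ready=[4] | order so far=[2, 0, 3]
  pop 4: indeg[1]->0 | ready=[1] | order so far=[2, 0, 3, 4]
  pop 1: no out-edges | ready=[] | order so far=[2, 0, 3, 4, 1]
New canonical toposort: [2, 0, 3, 4, 1]
Compare positions:
  Node 0: index 1 -> 1 (same)
  Node 1: index 4 -> 4 (same)
  Node 2: index 0 -> 0 (same)
  Node 3: index 2 -> 2 (same)
  Node 4: index 3 -> 3 (same)
Nodes that changed position: none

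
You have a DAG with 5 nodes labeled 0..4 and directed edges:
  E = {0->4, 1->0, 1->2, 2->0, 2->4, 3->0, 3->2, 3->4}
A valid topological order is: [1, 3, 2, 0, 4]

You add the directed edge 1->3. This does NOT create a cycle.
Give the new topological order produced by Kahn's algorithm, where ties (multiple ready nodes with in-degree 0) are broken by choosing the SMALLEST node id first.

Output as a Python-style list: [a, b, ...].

Old toposort: [1, 3, 2, 0, 4]
Added edge: 1->3
Position of 1 (0) < position of 3 (1). Old order still valid.
Run Kahn's algorithm (break ties by smallest node id):
  initial in-degrees: [3, 0, 2, 1, 3]
  ready (indeg=0): [1]
  pop 1: indeg[0]->2; indeg[2]->1; indeg[3]->0 | ready=[3] | order so far=[1]
  pop 3: indeg[0]->1; indeg[2]->0; indeg[4]->2 | ready=[2] | order so far=[1, 3]
  pop 2: indeg[0]->0; indeg[4]->1 | ready=[0] | order so far=[1, 3, 2]
  pop 0: indeg[4]->0 | ready=[4] | order so far=[1, 3, 2, 0]
  pop 4: no out-edges | ready=[] | order so far=[1, 3, 2, 0, 4]
  Result: [1, 3, 2, 0, 4]

Answer: [1, 3, 2, 0, 4]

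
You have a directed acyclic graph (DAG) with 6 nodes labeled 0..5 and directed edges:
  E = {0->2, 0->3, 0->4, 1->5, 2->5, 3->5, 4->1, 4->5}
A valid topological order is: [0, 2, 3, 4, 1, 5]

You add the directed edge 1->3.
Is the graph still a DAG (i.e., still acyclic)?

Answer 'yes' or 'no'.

Answer: yes

Derivation:
Given toposort: [0, 2, 3, 4, 1, 5]
Position of 1: index 4; position of 3: index 2
New edge 1->3: backward (u after v in old order)
Backward edge: old toposort is now invalid. Check if this creates a cycle.
Does 3 already reach 1? Reachable from 3: [3, 5]. NO -> still a DAG (reorder needed).
Still a DAG? yes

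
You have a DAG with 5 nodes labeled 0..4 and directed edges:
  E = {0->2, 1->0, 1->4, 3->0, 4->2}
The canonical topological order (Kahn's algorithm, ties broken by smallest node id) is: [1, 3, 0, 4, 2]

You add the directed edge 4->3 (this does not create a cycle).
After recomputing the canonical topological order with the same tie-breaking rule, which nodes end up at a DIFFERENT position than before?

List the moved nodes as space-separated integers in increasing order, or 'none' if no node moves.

Answer: 0 3 4

Derivation:
Old toposort: [1, 3, 0, 4, 2]
Added edge 4->3
Recompute Kahn (smallest-id tiebreak):
  initial in-degrees: [2, 0, 2, 1, 1]
  ready (indeg=0): [1]
  pop 1: indeg[0]->1; indeg[4]->0 | ready=[4] | order so far=[1]
  pop 4: indeg[2]->1; indeg[3]->0 | ready=[3] | order so far=[1, 4]
  pop 3: indeg[0]->0 | ready=[0] | order so far=[1, 4, 3]
  pop 0: indeg[2]->0 | ready=[2] | order so far=[1, 4, 3, 0]
  pop 2: no out-edges | ready=[] | order so far=[1, 4, 3, 0, 2]
New canonical toposort: [1, 4, 3, 0, 2]
Compare positions:
  Node 0: index 2 -> 3 (moved)
  Node 1: index 0 -> 0 (same)
  Node 2: index 4 -> 4 (same)
  Node 3: index 1 -> 2 (moved)
  Node 4: index 3 -> 1 (moved)
Nodes that changed position: 0 3 4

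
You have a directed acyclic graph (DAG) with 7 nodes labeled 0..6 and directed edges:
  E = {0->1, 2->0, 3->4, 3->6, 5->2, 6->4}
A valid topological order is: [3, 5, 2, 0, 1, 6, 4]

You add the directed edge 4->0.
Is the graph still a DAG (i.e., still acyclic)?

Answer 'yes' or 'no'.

Answer: yes

Derivation:
Given toposort: [3, 5, 2, 0, 1, 6, 4]
Position of 4: index 6; position of 0: index 3
New edge 4->0: backward (u after v in old order)
Backward edge: old toposort is now invalid. Check if this creates a cycle.
Does 0 already reach 4? Reachable from 0: [0, 1]. NO -> still a DAG (reorder needed).
Still a DAG? yes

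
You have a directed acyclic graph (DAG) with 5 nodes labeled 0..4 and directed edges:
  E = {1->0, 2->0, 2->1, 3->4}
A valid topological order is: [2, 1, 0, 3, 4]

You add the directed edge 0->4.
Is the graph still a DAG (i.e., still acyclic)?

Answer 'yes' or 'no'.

Answer: yes

Derivation:
Given toposort: [2, 1, 0, 3, 4]
Position of 0: index 2; position of 4: index 4
New edge 0->4: forward
Forward edge: respects the existing order. Still a DAG, same toposort still valid.
Still a DAG? yes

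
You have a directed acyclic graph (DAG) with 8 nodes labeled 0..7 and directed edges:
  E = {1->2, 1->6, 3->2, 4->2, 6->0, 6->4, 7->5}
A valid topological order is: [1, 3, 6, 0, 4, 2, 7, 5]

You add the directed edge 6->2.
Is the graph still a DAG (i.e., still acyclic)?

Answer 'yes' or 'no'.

Given toposort: [1, 3, 6, 0, 4, 2, 7, 5]
Position of 6: index 2; position of 2: index 5
New edge 6->2: forward
Forward edge: respects the existing order. Still a DAG, same toposort still valid.
Still a DAG? yes

Answer: yes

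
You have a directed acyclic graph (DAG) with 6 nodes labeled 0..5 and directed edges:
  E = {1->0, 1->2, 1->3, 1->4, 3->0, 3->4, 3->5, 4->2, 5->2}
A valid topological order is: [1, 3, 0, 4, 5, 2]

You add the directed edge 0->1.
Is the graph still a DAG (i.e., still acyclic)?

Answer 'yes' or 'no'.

Answer: no

Derivation:
Given toposort: [1, 3, 0, 4, 5, 2]
Position of 0: index 2; position of 1: index 0
New edge 0->1: backward (u after v in old order)
Backward edge: old toposort is now invalid. Check if this creates a cycle.
Does 1 already reach 0? Reachable from 1: [0, 1, 2, 3, 4, 5]. YES -> cycle!
Still a DAG? no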